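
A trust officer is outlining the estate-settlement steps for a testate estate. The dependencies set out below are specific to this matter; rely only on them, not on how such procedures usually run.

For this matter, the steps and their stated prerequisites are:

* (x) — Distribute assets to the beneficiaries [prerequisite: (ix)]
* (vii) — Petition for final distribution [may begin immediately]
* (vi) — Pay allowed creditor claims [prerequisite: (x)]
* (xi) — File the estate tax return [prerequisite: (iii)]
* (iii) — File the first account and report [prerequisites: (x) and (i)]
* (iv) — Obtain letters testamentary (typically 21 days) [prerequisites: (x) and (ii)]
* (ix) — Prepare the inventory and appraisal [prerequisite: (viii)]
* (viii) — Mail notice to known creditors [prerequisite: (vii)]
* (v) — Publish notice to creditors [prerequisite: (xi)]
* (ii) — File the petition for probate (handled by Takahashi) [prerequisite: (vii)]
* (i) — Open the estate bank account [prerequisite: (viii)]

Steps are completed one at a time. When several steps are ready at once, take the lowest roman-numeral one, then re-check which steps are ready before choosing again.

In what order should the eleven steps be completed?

(vii), (ii), (viii), (i), (ix), (x), (iii), (iv), (vi), (xi), (v)

(vii) is the only step with nothing outstanding, so it goes first.
Ready: (ii) and (viii). (ii) has the earlier label → (ii).
(viii) is the only step now ready → (viii).
Now (i) and (ix) have their prerequisites met. (i) has the earlier label, so (i) next.
Next only (ix) has its prerequisites met → (ix).
(x) is the only step now ready → (x).
(iii), (iv) and (vi) are all available; (iii) has the earlier label → (iii).
Ready: (iv), (vi) and (xi). (iv) has the earlier label → (iv).
Ready: (vi) and (xi). (vi) has the earlier label → (vi).
(xi) needed (iii), now all done → (xi).
(v) needed (xi), now all done → (v).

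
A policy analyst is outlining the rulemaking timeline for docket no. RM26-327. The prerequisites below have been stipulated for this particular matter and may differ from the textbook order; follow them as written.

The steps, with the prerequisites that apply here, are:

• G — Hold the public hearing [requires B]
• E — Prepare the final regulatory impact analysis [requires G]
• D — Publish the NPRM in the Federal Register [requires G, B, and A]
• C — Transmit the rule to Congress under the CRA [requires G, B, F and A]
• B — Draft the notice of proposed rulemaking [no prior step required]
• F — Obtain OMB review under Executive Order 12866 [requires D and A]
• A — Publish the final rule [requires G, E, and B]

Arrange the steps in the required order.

B, G, E, A, D, F, C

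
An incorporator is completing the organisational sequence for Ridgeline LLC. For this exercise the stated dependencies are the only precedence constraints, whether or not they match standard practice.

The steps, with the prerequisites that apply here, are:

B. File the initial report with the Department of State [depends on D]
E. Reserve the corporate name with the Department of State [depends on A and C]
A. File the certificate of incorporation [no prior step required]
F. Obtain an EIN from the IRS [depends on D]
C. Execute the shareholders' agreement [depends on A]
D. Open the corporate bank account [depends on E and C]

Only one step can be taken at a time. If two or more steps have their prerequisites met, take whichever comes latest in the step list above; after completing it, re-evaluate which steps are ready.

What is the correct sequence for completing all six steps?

A, C, E, D, F, B

A has no prerequisites → A first.
That leaves C as the only ready step → C.
E needed C and A, now all done → E.
D needed C and E, now all done → D.
Ready: F and B. F is listed later → F.
B needed D, now all done → B.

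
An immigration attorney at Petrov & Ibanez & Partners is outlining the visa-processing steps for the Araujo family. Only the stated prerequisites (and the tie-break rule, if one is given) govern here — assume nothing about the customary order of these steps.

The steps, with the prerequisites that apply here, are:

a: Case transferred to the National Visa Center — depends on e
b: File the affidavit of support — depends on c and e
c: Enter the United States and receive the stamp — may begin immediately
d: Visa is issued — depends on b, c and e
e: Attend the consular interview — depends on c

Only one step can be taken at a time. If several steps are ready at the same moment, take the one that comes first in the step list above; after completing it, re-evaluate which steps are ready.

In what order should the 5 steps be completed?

Only c has no prerequisites, so it is first.
e needed c, now all done → e.
a and b are both available; a is listed earlier → a.
b is the only step now ready → b.
d needed b, c and e, now all done → d.

c, e, a, b, d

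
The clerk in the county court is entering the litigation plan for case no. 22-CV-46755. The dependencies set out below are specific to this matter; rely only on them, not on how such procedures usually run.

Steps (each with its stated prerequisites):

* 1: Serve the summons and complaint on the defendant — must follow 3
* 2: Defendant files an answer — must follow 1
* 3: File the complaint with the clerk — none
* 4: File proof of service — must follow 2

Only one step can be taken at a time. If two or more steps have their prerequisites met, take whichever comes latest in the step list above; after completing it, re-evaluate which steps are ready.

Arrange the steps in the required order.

3 has no prerequisites → 3 first.
1 needed 3, now all done → 1.
2 is the only step now ready → 2.
4 needed 2, now all done → 4.

3, 1, 2, 4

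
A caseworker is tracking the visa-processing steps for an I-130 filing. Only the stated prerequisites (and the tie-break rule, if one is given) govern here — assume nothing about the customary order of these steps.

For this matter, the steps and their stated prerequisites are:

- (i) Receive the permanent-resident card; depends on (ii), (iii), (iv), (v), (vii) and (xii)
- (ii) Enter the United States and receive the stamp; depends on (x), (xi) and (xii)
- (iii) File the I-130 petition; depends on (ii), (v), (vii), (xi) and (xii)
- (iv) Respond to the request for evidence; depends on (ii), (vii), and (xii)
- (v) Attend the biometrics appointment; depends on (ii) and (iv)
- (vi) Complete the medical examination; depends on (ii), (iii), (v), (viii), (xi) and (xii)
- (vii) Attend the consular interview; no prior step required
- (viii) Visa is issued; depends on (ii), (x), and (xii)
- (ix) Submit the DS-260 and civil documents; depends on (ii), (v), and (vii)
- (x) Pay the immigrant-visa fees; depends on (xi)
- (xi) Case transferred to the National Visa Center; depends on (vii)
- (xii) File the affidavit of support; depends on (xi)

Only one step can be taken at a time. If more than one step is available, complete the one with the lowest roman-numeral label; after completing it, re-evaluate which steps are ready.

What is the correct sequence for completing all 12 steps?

(vii) → (xi) → (x) → (xii) → (ii) → (iv) → (v) → (iii) → (i) → (viii) → (vi) → (ix)

(vii) has no prerequisites → (vii) first.
Next only (xi) has its prerequisites met → (xi).
Now (x) and (xii) have their prerequisites met. (x) has the earlier label, so (x) next.
(xii) needed (xi), now all done → (xii).
That leaves (ii) as the only ready step → (ii).
Now (iv) and (viii) have their prerequisites met. (iv) has the earlier label, so (iv) next.
(v) and (viii) are both available; (v) has the earlier label → (v).
(iii) and (ix) now also ready, so the ready set is {(iii), (viii), (ix)}; (iii) has the earlier label → (iii).
(i), (viii) and (ix) are all available; (i) has the earlier label → (i).
Now (viii) and (ix) have their prerequisites met. (viii) has the earlier label, so (viii) next.
Ready: (vi) and (ix). (vi) has the earlier label → (vi).
(ix) needed (ii), (v) and (vii), now all done → (ix).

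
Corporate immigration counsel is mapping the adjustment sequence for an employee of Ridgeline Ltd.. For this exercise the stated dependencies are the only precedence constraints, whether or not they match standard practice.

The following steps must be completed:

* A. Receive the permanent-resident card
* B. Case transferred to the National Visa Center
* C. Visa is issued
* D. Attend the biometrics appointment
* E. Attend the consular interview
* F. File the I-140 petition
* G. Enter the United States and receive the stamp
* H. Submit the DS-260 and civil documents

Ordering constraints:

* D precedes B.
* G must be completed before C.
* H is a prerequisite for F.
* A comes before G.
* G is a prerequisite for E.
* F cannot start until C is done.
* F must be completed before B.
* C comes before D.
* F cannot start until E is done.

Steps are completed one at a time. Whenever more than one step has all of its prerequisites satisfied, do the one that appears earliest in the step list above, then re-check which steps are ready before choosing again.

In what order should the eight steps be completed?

A and H have no prerequisites; A is listed earlier, so A is first.
Now G and H have their prerequisites met. G is listed earlier, so G next.
Now C, E and H have their prerequisites met. C is listed earlier, so C next.
D now also ready, so the ready set is {D, E, H}; D is listed earlier → D.
Ready: E and H. E is listed earlier → E.
That leaves H as the only ready step → H.
F needed C, E and H, now all done → F.
That leaves B as the only ready step → B.

A, G, C, D, E, H, F, B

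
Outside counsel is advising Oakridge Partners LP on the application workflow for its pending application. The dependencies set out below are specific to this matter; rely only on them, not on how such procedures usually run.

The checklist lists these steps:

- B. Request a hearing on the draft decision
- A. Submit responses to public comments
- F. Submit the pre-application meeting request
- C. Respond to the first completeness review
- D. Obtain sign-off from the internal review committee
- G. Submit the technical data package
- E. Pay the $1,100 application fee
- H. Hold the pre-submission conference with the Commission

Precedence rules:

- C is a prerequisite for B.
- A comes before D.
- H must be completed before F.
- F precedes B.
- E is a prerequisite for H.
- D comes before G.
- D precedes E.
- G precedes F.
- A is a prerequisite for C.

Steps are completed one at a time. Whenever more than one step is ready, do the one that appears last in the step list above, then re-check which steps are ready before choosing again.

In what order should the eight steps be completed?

A, D, E, H, G, C, F, B

A is the only step with nothing outstanding, so it goes first.
D and C are both available; D is listed later → D.
E, G and C are all available; E is listed later → E.
Ready: H, G and C. H is listed later → H.
Ready: G and C. G is listed later → G.
C and F are both available; C is listed later → C.
F is the only step now ready → F.
B is the only step now ready → B.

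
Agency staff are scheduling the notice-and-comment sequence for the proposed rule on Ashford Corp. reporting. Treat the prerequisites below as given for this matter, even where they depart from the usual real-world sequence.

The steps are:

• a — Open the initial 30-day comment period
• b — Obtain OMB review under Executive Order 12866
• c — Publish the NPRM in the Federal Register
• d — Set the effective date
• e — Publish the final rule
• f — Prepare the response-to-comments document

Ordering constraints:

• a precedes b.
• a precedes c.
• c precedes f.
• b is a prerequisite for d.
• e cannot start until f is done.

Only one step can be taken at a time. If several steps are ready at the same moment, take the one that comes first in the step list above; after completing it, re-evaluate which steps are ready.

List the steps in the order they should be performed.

Only a has no prerequisites, so it is first.
b and c are both available; b is listed earlier → b.
d now also ready, so the ready set is {c, d}; c is listed earlier → c.
f now also ready, so the ready set is {d, f}; d is listed earlier → d.
f is the only step now ready → f.
e is the only step now ready → e.

a, b, c, d, f, e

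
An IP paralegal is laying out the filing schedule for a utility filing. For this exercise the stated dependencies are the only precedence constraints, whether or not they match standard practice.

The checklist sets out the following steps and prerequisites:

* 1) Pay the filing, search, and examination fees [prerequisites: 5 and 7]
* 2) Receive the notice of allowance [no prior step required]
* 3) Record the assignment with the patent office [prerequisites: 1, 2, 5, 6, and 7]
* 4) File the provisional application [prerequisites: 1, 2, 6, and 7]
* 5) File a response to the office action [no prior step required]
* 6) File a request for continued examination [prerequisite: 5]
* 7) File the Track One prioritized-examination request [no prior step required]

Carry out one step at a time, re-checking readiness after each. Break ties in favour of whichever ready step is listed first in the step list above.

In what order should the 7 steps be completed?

Nothing is required for 2, 5 and 7. 2 is listed earlier → 2 first.
5 and 7 are both available; 5 is listed earlier → 5.
6 now also ready, so the ready set is {6, 7}; 6 is listed earlier → 6.
That leaves 7 as the only ready step → 7.
That leaves 1 as the only ready step → 1.
3 and 4 are both available; 3 is listed earlier → 3.
4 needed 1, 2, 6 and 7, now all done → 4.

2, 5, 6, 7, 1, 3, 4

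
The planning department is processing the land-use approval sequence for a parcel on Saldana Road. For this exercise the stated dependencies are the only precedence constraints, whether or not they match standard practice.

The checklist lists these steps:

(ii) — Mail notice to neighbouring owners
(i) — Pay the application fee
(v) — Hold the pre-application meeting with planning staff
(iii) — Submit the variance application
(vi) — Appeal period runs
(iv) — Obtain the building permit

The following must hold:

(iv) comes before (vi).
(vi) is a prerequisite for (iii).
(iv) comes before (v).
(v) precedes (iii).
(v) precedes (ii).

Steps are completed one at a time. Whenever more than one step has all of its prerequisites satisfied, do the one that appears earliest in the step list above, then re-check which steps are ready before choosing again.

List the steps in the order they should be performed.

(i) and (iv) have no prerequisites; (i) is listed earlier, so (i) is first.
(iv) is the only step now ready → (iv).
Ready: (v) and (vi). (v) is listed earlier → (v).
(ii) and (vi) are both available; (ii) is listed earlier → (ii).
Next only (vi) has its prerequisites met → (vi).
(iii) needed (v) and (vi), now all done → (iii).

(i), (iv), (v), (ii), (vi), (iii)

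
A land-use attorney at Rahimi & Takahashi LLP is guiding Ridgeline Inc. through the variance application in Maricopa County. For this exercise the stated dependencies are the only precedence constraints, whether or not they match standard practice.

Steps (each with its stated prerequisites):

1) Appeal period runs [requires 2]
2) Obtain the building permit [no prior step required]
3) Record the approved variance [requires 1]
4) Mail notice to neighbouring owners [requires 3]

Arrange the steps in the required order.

2 1 3 4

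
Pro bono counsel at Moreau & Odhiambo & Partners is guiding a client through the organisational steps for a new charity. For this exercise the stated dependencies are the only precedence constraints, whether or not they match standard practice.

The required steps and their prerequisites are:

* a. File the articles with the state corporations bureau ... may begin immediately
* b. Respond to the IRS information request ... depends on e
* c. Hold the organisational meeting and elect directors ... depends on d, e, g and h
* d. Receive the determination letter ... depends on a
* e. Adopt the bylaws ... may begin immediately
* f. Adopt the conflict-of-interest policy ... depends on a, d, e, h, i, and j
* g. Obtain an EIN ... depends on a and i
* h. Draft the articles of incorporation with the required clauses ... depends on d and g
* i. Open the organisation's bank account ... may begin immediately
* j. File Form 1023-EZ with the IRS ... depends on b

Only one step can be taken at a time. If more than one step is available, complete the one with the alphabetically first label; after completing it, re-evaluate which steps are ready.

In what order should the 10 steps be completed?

a d e b i g h c j f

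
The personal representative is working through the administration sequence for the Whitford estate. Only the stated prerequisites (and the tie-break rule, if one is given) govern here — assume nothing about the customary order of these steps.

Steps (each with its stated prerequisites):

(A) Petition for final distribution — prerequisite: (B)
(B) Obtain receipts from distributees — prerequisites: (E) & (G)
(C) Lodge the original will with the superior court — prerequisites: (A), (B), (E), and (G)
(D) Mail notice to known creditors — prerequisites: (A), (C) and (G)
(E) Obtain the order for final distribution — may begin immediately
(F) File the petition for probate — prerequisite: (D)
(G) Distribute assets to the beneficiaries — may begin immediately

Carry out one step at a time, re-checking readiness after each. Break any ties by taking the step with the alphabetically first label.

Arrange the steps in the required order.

(E) and (G) have no prerequisites; (E) has the earlier label, so (E) is first.
Next only (G) has its prerequisites met → (G).
(B) needed (E) and (G), now all done → (B).
(A) needed (B), now all done → (A).
Next only (C) has its prerequisites met → (C).
That leaves (D) as the only ready step → (D).
(F) needed (D), now all done → (F).

(E) (G) (B) (A) (C) (D) (F)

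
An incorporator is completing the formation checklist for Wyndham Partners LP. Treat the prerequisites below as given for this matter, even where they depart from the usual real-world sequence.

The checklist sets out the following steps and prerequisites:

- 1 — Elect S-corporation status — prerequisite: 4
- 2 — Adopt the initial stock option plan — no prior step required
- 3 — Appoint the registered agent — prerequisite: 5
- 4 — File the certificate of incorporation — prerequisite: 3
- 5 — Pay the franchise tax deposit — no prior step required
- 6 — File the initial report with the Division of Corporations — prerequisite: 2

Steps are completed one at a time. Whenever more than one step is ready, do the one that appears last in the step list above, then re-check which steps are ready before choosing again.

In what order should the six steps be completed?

Nothing is required for 5 and 2. 5 is listed later → 5 first.
3 and 2 are both available; 3 is listed later → 3.
Ready: 4 and 2. 4 is listed later → 4.
1 now also ready, so the ready set is {2, 1}; 2 is listed later → 2.
6 now also ready, so the ready set is {6, 1}; 6 is listed later → 6.
That leaves 1 as the only ready step → 1.

5, 3, 4, 2, 6, 1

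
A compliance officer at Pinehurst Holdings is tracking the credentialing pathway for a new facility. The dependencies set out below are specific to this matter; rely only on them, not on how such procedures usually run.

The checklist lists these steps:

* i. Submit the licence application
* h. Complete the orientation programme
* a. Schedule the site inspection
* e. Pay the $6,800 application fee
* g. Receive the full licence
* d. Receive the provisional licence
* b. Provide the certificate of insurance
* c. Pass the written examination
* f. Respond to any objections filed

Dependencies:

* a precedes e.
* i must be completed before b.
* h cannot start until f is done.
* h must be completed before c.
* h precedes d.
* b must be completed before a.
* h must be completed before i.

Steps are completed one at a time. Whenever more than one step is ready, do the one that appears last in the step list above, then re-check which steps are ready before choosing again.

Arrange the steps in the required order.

f and g have no prerequisites; f is listed later, so f is first.
h now also ready, so the ready set is {g, h}; g is listed later → g.
h needed f, now all done → h.
c, d and i are all available; c is listed later → c.
Now d and i have their prerequisites met. d is listed later, so d next.
Next only i has its prerequisites met → i.
b needed i, now all done → b.
a needed b, now all done → a.
Next only e has its prerequisites met → e.

f → g → h → c → d → i → b → a → e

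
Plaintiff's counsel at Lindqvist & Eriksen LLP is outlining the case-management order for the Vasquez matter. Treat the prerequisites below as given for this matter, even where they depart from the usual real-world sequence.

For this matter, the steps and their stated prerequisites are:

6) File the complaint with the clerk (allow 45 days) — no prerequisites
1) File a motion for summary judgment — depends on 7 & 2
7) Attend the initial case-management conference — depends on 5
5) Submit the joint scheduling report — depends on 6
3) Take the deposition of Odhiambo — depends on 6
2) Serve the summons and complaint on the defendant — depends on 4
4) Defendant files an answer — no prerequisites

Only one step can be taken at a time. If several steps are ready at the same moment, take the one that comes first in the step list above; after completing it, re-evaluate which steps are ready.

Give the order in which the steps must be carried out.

6 → 5 → 7 → 3 → 4 → 2 → 1

Nothing is required for 6 and 4. 6 is listed earlier → 6 first.
5, 3 and 4 are all available; 5 is listed earlier → 5.
Ready: 7, 3 and 4. 7 is listed earlier → 7.
3 and 4 are both available; 3 is listed earlier → 3.
4 is the only step now ready → 4.
2 needed 4, now all done → 2.
Next only 1 has its prerequisites met → 1.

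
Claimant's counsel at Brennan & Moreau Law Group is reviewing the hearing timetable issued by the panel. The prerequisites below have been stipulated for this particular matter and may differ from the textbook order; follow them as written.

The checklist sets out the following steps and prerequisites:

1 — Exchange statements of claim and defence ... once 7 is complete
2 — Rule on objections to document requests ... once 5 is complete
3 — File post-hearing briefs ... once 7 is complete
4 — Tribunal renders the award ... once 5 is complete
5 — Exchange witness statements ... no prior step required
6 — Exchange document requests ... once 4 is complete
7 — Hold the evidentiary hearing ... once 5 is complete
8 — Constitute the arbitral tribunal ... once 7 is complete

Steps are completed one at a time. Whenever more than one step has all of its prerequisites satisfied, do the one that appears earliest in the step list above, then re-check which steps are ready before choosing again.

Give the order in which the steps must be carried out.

5, 2, 4, 6, 7, 1, 3, 8

Only 5 has no prerequisites, so it is first.
Now 2, 4 and 7 have their prerequisites met. 2 is listed earlier, so 2 next.
4 and 7 are both available; 4 is listed earlier → 4.
Ready: 6 and 7. 6 is listed earlier → 6.
7 needed 5, now all done → 7.
1, 3 and 8 are all available; 1 is listed earlier → 1.
3 and 8 are both available; 3 is listed earlier → 3.
8 needed 7, now all done → 8.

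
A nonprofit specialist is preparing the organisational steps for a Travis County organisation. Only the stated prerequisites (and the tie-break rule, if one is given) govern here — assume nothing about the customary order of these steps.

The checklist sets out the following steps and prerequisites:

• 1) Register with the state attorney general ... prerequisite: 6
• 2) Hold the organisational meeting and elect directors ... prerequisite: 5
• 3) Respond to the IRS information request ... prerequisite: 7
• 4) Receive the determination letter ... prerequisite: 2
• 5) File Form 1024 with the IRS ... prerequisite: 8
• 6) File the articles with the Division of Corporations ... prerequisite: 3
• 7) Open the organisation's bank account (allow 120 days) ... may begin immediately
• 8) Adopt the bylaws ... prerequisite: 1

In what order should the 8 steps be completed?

Only 7 has no prerequisites, so it is first.
3 is the only step now ready → 3.
6 needed 3, now all done → 6.
1 is the only step now ready → 1.
8 needed 1, now all done → 8.
5 is the only step now ready → 5.
That leaves 2 as the only ready step → 2.
Next only 4 has its prerequisites met → 4.

7 3 6 1 8 5 2 4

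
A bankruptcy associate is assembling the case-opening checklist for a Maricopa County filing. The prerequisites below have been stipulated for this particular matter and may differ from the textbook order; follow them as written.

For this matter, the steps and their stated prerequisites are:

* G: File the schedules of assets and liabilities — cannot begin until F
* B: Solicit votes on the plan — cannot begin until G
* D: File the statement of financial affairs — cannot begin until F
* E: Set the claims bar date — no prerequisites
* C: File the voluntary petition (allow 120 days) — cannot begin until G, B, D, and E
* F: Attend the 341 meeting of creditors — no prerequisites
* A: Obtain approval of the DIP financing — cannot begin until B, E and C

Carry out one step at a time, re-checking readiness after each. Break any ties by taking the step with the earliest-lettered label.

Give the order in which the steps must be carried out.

E, F, D, G, B, C, A

Nothing is required for E and F. E has the earlier label → E first.
Next only F has its prerequisites met → F.
Ready: D and G. D has the earlier label → D.
That leaves G as the only ready step → G.
That leaves B as the only ready step → B.
Next only C has its prerequisites met → C.
That leaves A as the only ready step → A.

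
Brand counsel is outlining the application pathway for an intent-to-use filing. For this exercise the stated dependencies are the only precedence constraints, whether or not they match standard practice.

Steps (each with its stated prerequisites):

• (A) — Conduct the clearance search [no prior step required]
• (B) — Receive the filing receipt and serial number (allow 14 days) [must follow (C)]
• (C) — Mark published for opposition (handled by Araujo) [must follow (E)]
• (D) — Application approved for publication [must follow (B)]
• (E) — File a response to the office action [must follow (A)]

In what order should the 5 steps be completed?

(A) → (E) → (C) → (B) → (D)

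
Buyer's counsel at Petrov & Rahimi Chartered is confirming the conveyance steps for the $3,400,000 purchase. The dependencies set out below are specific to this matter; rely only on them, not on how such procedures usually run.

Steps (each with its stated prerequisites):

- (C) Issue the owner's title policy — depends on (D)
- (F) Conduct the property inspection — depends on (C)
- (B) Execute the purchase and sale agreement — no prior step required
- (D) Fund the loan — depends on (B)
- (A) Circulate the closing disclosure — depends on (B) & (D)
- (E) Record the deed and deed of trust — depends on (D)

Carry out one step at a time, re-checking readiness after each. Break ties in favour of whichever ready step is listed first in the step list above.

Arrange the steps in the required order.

(B) (D) (C) (F) (A) (E)

(B) has no prerequisites → (B) first.
(D) needed (B), now all done → (D).
Now (C), (A) and (E) have their prerequisites met. (C) is listed earlier, so (C) next.
Now (F), (A) and (E) have their prerequisites met. (F) is listed earlier, so (F) next.
(A) and (E) are both available; (A) is listed earlier → (A).
That leaves (E) as the only ready step → (E).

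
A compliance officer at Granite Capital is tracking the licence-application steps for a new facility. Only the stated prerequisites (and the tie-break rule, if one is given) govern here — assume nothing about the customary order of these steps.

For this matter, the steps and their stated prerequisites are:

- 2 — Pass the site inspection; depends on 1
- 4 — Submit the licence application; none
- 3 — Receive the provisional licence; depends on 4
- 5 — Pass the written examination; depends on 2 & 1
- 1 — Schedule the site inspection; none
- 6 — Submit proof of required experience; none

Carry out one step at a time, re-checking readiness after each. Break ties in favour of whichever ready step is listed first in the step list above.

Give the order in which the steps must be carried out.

Nothing is required for 4, 1 and 6. 4 is listed earlier → 4 first.
Now 3, 1 and 6 have their prerequisites met. 3 is listed earlier, so 3 next.
Now 1 and 6 have their prerequisites met. 1 is listed earlier, so 1 next.
Now 2 and 6 have their prerequisites met. 2 is listed earlier, so 2 next.
5 now also ready, so the ready set is {5, 6}; 5 is listed earlier → 5.
6 is the only step now ready → 6.

4, 3, 1, 2, 5, 6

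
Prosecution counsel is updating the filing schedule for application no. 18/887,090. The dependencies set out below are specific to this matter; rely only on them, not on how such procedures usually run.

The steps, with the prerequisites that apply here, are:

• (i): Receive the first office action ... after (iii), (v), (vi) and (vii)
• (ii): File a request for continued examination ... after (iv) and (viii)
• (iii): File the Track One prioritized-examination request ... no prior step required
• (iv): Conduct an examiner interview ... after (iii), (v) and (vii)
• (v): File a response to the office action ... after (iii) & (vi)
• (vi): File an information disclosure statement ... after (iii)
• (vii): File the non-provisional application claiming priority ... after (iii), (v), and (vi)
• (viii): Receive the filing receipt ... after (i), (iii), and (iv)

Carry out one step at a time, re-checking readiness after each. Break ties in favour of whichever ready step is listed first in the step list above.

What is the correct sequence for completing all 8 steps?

(iii), (vi), (v), (vii), (i), (iv), (viii), (ii)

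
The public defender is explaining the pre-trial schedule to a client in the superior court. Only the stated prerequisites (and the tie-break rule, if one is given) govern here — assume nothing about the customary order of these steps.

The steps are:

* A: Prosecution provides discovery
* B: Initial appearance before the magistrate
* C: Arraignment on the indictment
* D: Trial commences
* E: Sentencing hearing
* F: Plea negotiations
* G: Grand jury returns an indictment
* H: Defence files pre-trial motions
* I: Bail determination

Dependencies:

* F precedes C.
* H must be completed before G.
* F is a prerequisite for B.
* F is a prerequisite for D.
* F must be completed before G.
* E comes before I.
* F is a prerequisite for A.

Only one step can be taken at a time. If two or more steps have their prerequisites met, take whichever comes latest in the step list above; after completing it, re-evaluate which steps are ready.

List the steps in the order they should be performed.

Nothing is required for H, F and E. H is listed later → H first.
F and E are both available; F is listed later → F.
G, D, C, B and A now also ready, so the ready set is {G, E, D, C, B, A}; G is listed later → G.
Ready: E, D, C, B and A. E is listed later → E.
I, D, C, B and A are all available; I is listed later → I.
D, C, B and A are all available; D is listed later → D.
Ready: C, B and A. C is listed later → C.
Now B and A have their prerequisites met. B is listed later, so B next.
A needed F, now all done → A.

H, F, G, E, I, D, C, B, A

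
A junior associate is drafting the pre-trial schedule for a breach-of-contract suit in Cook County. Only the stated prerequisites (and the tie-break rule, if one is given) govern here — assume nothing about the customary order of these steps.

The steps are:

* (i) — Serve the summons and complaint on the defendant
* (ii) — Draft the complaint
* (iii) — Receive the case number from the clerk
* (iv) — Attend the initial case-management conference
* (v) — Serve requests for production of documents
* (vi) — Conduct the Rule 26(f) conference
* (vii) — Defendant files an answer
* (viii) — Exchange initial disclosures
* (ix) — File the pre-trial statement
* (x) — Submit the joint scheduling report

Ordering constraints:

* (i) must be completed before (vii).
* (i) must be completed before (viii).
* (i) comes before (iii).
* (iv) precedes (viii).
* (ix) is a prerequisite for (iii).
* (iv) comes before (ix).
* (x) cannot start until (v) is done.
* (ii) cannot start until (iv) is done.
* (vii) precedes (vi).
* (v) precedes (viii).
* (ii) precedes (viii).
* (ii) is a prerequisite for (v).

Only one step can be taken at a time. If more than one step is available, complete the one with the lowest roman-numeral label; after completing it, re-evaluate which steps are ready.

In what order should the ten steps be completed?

Nothing is required for (i) and (iv). (i) has the earlier label → (i) first.
(iv) and (vii) are both available; (iv) has the earlier label → (iv).
(ii) and (ix) now also ready, so the ready set is {(ii), (vii), (ix)}; (ii) has the earlier label → (ii).
(v) now also ready, so the ready set is {(v), (vii), (ix)}; (v) has the earlier label → (v).
Ready: (vii), (viii), (ix) and (x). (vii) has the earlier label → (vii).
(vi) now also ready, so the ready set is {(vi), (viii), (ix), (x)}; (vi) has the earlier label → (vi).
Ready: (viii), (ix) and (x). (viii) has the earlier label → (viii).
Ready: (ix) and (x). (ix) has the earlier label → (ix).
(iii) now also ready, so the ready set is {(iii), (x)}; (iii) has the earlier label → (iii).
(x) needed (v), now all done → (x).

(i) (iv) (ii) (v) (vii) (vi) (viii) (ix) (iii) (x)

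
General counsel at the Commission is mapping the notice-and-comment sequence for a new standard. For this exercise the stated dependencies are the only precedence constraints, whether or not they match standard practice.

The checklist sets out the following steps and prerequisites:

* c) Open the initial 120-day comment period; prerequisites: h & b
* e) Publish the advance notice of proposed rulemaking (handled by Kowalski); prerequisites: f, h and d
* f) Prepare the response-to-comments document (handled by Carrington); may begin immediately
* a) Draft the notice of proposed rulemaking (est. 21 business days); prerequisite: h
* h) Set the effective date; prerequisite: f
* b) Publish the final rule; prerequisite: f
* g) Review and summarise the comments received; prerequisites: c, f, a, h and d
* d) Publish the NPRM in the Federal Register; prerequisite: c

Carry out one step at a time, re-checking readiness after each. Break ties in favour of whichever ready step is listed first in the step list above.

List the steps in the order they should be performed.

f is the only step with nothing outstanding, so it goes first.
h and b are both available; h is listed earlier → h.
a and b are both available; a is listed earlier → a.
b needed f, now all done → b.
c needed h and b, now all done → c.
d needed c, now all done → d.
Now e and g have their prerequisites met. e is listed earlier, so e next.
g is the only step now ready → g.

f → h → a → b → c → d → e → g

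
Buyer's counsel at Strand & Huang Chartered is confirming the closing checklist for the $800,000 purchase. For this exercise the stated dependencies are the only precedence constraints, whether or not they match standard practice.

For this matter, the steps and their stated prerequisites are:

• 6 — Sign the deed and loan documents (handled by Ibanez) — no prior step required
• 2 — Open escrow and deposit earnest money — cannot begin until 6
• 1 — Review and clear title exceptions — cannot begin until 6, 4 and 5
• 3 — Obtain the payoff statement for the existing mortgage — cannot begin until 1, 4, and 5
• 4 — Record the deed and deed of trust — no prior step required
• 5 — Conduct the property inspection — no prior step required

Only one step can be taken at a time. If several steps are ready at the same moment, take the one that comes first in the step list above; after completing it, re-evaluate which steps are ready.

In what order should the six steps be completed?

6, 2, 4, 5, 1, 3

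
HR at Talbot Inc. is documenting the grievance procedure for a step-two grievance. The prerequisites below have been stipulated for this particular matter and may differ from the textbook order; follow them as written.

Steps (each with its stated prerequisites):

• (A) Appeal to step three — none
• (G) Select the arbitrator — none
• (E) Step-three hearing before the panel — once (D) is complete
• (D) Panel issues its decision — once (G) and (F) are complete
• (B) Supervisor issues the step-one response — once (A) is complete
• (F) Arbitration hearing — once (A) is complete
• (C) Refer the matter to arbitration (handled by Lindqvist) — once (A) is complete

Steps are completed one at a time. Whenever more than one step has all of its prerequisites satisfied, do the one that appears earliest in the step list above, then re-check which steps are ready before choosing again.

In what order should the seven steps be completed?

Nothing is required for (A) and (G). (A) is listed earlier → (A) first.
(G), (B), (F) and (C) are all available; (G) is listed earlier → (G).
Now (B), (F) and (C) have their prerequisites met. (B) is listed earlier, so (B) next.
Ready: (F) and (C). (F) is listed earlier → (F).
(D) now also ready, so the ready set is {(D), (C)}; (D) is listed earlier → (D).
(E) now also ready, so the ready set is {(E), (C)}; (E) is listed earlier → (E).
(C) needed (A), now all done → (C).

(A), (G), (B), (F), (D), (E), (C)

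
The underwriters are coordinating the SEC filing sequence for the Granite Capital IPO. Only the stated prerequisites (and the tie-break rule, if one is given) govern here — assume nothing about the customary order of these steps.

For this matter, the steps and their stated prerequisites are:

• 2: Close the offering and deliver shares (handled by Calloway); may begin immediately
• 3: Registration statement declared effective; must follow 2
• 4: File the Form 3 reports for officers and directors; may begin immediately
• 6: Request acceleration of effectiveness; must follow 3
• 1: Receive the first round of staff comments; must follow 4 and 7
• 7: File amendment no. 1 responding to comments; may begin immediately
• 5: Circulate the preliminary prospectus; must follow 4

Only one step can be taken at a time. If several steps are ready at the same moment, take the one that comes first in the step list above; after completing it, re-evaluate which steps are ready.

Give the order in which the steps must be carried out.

2 → 3 → 4 → 6 → 7 → 1 → 5

Nothing is required for 2, 4 and 7. 2 is listed earlier → 2 first.
3, 4 and 7 are all available; 3 is listed earlier → 3.
6 now also ready, so the ready set is {4, 6, 7}; 4 is listed earlier → 4.
5 now also ready, so the ready set is {6, 7, 5}; 6 is listed earlier → 6.
7 and 5 are both available; 7 is listed earlier → 7.
Now 1 and 5 have their prerequisites met. 1 is listed earlier, so 1 next.
5 is the only step now ready → 5.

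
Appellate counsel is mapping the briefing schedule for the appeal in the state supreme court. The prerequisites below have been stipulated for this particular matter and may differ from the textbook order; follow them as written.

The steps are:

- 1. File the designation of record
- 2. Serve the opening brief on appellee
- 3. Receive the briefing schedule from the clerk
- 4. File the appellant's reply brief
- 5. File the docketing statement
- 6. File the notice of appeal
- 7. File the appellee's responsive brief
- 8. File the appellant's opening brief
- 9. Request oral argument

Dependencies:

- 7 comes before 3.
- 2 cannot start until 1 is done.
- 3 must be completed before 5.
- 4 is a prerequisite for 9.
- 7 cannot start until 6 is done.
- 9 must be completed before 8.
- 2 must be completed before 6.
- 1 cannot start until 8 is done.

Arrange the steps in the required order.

4 → 9 → 8 → 1 → 2 → 6 → 7 → 3 → 5

4 has no prerequisites → 4 first.
That leaves 9 as the only ready step → 9.
Next only 8 has its prerequisites met → 8.
That leaves 1 as the only ready step → 1.
2 is the only step now ready → 2.
6 is the only step now ready → 6.
That leaves 7 as the only ready step → 7.
That leaves 3 as the only ready step → 3.
That leaves 5 as the only ready step → 5.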